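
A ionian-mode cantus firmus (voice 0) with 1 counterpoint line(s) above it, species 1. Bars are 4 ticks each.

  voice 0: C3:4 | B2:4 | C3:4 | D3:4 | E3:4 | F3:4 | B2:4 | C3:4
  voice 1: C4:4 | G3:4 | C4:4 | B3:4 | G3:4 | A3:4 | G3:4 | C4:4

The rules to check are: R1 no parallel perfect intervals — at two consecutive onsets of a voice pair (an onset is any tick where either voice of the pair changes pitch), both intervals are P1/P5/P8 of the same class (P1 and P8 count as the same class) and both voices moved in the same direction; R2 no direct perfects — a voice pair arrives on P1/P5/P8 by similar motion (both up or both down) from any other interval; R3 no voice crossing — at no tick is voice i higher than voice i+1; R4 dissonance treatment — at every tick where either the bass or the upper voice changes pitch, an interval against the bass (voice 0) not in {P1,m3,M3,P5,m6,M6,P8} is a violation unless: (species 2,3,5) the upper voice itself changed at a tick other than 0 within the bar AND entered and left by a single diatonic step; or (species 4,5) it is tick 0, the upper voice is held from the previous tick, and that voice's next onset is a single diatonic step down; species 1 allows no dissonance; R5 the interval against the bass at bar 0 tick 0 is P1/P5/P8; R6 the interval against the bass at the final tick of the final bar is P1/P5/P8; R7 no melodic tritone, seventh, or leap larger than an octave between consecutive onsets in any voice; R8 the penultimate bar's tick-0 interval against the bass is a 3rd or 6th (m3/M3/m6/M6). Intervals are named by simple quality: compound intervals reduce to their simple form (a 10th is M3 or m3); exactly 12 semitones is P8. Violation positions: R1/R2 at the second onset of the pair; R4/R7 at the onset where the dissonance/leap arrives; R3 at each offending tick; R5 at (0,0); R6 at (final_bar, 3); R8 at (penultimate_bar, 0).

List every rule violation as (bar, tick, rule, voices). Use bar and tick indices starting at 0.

bar 0: v0=C3 v1=C4 downbeat P8
bar 1: v0=B2 v1=G3 downbeat m6
bar 2: v0=C3 v1=C4 downbeat P8
bar 3: v0=D3 v1=B3 downbeat M6
bar 4: v0=E3 v1=G3 downbeat m3
bar 5: v0=F3 v1=A3 downbeat M3
bar 6: v0=B2 v1=G3 downbeat m6
bar 7: v0=C3 v1=C4 downbeat P8
  -> R2 @ bar 2 tick 0 v(0, 1): B2/G3 m6 -> C3/C4 P8 similar
  -> R7 @ bar 6 tick 0 v(0,): F3->B2 leap 6st
  -> R2 @ bar 7 tick 0 v(0, 1): B2/G3 m6 -> C3/C4 P8 similar

(2, 0, R2, (0, 1))
(6, 0, R7, (0,))
(7, 0, R2, (0, 1))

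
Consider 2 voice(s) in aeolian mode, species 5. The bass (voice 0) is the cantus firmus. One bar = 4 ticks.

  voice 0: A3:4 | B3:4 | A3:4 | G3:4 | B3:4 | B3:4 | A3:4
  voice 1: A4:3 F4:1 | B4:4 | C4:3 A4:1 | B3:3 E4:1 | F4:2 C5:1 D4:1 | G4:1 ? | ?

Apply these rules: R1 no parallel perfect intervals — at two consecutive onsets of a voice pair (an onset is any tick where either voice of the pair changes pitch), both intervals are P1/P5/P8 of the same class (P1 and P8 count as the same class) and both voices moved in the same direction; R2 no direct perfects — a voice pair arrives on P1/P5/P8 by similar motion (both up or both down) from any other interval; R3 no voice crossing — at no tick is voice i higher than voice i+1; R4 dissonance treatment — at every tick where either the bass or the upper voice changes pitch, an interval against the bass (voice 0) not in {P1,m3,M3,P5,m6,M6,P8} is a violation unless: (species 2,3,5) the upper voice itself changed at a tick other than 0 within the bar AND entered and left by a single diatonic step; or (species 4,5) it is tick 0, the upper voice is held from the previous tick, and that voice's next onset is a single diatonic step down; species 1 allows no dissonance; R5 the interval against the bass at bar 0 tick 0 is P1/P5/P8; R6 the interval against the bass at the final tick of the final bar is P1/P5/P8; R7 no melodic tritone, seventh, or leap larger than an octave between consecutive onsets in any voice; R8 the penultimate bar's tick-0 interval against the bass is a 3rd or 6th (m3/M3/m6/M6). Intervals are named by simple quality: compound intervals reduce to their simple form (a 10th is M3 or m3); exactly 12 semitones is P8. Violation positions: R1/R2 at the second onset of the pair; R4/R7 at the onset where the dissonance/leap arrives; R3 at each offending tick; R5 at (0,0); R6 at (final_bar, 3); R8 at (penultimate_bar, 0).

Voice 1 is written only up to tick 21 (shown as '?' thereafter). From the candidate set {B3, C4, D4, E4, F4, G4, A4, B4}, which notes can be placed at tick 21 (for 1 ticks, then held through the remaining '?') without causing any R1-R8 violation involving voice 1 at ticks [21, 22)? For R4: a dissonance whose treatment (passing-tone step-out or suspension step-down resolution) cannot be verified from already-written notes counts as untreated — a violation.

{B3, B4, D4, G4}

B3: legal
C4: violates R4
D4: legal
E4: violates R4
F4: violates R4
G4: legal
A4: violates R4
B4: legal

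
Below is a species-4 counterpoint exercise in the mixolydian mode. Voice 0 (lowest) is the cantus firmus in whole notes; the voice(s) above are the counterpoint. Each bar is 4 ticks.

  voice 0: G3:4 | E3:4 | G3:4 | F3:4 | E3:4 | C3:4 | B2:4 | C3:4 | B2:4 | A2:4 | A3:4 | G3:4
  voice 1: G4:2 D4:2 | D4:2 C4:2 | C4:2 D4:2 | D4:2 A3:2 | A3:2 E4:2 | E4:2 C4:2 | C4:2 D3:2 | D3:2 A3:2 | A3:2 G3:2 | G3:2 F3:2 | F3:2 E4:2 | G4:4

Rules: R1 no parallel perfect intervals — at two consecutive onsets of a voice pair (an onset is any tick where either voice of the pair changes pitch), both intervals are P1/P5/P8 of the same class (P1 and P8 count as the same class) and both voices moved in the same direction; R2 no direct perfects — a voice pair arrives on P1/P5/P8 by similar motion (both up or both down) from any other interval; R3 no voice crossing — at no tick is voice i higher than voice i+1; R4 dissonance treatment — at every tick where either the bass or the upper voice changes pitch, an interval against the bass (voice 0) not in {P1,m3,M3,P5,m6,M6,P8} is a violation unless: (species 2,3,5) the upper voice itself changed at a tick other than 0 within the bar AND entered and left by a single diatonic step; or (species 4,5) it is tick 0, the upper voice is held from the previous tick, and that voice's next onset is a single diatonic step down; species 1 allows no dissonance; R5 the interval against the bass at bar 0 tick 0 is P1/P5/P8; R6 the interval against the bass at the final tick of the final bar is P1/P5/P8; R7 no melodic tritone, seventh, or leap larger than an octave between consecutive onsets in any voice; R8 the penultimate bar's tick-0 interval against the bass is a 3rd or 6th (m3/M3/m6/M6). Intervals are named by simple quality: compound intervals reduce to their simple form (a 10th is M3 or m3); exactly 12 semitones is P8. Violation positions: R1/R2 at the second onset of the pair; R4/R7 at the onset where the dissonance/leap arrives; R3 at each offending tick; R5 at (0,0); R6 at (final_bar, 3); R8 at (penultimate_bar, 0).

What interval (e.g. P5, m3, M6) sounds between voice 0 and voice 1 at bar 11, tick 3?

voice 0=G3 voice 1=G4 -> P8

P8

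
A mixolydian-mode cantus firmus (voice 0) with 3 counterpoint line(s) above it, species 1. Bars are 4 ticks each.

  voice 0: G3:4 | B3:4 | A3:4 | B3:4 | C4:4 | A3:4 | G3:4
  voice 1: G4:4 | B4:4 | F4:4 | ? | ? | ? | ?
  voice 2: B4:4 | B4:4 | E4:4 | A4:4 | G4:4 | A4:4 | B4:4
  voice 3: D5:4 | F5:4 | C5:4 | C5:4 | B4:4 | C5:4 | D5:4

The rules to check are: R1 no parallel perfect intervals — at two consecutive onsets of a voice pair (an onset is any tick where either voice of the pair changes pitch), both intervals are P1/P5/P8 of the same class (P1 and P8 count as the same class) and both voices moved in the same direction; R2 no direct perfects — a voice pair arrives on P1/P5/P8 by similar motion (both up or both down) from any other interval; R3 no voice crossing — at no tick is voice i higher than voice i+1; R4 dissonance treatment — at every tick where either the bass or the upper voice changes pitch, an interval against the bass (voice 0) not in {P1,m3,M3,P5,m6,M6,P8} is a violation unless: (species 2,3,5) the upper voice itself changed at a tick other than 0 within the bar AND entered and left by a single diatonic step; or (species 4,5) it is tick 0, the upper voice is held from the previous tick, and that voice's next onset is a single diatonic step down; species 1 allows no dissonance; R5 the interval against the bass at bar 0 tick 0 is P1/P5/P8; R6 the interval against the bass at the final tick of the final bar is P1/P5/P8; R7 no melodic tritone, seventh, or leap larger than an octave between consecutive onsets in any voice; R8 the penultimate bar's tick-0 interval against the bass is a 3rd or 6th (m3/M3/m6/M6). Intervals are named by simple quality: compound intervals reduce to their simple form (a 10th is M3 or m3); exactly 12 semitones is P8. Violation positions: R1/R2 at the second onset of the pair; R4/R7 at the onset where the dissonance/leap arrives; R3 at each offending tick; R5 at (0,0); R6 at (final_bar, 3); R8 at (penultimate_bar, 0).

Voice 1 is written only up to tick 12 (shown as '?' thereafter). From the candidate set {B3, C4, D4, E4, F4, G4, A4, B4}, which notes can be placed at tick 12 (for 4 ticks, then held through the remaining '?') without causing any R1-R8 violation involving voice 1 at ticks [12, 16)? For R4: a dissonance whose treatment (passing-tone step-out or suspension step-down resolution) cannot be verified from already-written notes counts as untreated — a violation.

B3: violates R7
C4: violates R4
D4: legal
E4: violates R4
F4: violates R4
G4: legal
A4: violates R2,R4
B4: violates R2,R3,R7

{D4, G4}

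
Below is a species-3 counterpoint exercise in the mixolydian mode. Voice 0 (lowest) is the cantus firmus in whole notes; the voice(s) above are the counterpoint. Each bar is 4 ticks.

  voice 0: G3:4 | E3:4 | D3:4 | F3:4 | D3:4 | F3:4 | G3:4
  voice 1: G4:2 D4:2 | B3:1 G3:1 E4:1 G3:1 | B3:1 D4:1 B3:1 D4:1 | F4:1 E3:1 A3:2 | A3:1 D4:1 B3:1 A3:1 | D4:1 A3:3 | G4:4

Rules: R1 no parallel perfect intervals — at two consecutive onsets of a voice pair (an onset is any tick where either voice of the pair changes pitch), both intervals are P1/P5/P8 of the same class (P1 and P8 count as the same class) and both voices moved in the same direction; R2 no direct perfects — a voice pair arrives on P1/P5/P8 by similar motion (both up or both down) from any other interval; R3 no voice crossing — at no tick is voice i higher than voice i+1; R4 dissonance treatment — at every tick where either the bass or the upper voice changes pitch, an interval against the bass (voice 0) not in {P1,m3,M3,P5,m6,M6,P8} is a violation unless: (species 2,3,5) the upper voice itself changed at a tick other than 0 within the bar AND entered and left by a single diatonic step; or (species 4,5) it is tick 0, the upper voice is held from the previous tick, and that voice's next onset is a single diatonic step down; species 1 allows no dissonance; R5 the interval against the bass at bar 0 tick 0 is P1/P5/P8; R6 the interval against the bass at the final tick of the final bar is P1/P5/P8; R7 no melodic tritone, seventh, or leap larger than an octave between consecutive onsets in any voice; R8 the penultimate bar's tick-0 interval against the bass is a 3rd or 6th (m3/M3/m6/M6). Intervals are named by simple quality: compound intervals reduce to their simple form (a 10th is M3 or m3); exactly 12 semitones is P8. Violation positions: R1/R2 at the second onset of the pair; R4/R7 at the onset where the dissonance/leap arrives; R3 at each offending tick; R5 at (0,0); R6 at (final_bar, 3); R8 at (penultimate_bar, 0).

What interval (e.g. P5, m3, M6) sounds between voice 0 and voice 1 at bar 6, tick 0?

voice 0=G3 voice 1=G4 -> P8

P8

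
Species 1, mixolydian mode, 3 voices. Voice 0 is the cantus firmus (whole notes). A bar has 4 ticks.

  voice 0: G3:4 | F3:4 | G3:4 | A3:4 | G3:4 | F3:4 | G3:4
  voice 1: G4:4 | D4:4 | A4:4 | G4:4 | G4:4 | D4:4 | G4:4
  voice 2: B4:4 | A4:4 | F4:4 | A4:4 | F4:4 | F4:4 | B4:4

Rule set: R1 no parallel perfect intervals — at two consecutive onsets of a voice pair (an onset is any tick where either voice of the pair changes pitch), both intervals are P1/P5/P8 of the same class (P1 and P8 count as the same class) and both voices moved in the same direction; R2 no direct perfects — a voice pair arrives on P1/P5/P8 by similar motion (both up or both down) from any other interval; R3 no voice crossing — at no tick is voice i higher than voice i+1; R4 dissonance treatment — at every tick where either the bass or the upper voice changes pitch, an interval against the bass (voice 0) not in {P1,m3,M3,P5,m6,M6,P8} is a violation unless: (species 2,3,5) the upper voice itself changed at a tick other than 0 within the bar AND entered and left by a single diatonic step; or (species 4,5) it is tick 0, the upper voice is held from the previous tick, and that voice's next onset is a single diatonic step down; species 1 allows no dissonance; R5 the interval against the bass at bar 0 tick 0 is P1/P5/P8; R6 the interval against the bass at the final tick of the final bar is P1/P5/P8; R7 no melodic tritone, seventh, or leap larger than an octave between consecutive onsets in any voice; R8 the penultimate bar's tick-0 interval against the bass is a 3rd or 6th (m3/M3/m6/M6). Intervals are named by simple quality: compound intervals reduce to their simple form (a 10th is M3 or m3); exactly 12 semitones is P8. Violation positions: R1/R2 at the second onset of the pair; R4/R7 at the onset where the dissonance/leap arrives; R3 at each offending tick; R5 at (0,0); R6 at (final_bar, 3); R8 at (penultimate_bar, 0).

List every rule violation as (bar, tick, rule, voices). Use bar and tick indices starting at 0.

(0, 0, R5, (0, 2))
(1, 0, R2, (1, 2))
(2, 0, R3, (1, 2))
(2, 0, R4, (0, 1))
(2, 0, R4, (0, 2))
(2, 1, R3, (1, 2))
(2, 2, R3, (1, 2))
(2, 3, R3, (1, 2))
(3, 0, R2, (0, 2))
(3, 0, R4, (0, 1))
(4, 0, R3, (1, 2))
(4, 0, R4, (0, 2))
(4, 1, R3, (1, 2))
(4, 2, R3, (1, 2))
(4, 3, R3, (1, 2))
(5, 0, R8, (0, 2))
(6, 0, R2, (0, 1))
(6, 0, R7, (2,))
(6, 3, R6, (0, 2))

bar 0: v0=G3 v1=G4 v2=B4 downbeat M3
bar 1: v0=F3 v1=D4 v2=A4 downbeat M3
bar 2: v0=G3 v1=A4 v2=F4 downbeat m7
bar 3: v0=A3 v1=G4 v2=A4 downbeat P8
bar 4: v0=G3 v1=G4 v2=F4 downbeat m7
bar 5: v0=F3 v1=D4 v2=F4 downbeat P8
bar 6: v0=G3 v1=G4 v2=B4 downbeat M3
  -> R5 @ bar 0 tick 0 v(0, 2): opens on M3
  -> R2 @ bar 1 tick 0 v(1, 2): G4/B4 M3 -> D4/A4 P5 similar
  -> R3 @ bar 2 tick 0 v(1, 2): A4 above F4
  -> R4 @ bar 2 tick 0 v(0, 1): G3/A4 M2 untreated
  -> R4 @ bar 2 tick 0 v(0, 2): G3/F4 m7 untreated
  -> R3 @ bar 2 tick 1 v(1, 2): A4 above F4
  -> R3 @ bar 2 tick 2 v(1, 2): A4 above F4
  -> R3 @ bar 2 tick 3 v(1, 2): A4 above F4
  -> R2 @ bar 3 tick 0 v(0, 2): G3/F4 m7 -> A3/A4 P8 similar
  -> R4 @ bar 3 tick 0 v(0, 1): A3/G4 m7 untreated
  -> R3 @ bar 4 tick 0 v(1, 2): G4 above F4
  -> R4 @ bar 4 tick 0 v(0, 2): G3/F4 m7 untreated
  -> R3 @ bar 4 tick 1 v(1, 2): G4 above F4
  -> R3 @ bar 4 tick 2 v(1, 2): G4 above F4
  -> R3 @ bar 4 tick 3 v(1, 2): G4 above F4
  -> R8 @ bar 5 tick 0 v(0, 2): penult P8 not 3rd/6th
  -> R2 @ bar 6 tick 0 v(0, 1): F3/D4 M6 -> G3/G4 P8 similar
  -> R7 @ bar 6 tick 0 v(2,): F4->B4 leap 6st
  -> R6 @ bar 6 tick 3 v(0, 2): closes on M3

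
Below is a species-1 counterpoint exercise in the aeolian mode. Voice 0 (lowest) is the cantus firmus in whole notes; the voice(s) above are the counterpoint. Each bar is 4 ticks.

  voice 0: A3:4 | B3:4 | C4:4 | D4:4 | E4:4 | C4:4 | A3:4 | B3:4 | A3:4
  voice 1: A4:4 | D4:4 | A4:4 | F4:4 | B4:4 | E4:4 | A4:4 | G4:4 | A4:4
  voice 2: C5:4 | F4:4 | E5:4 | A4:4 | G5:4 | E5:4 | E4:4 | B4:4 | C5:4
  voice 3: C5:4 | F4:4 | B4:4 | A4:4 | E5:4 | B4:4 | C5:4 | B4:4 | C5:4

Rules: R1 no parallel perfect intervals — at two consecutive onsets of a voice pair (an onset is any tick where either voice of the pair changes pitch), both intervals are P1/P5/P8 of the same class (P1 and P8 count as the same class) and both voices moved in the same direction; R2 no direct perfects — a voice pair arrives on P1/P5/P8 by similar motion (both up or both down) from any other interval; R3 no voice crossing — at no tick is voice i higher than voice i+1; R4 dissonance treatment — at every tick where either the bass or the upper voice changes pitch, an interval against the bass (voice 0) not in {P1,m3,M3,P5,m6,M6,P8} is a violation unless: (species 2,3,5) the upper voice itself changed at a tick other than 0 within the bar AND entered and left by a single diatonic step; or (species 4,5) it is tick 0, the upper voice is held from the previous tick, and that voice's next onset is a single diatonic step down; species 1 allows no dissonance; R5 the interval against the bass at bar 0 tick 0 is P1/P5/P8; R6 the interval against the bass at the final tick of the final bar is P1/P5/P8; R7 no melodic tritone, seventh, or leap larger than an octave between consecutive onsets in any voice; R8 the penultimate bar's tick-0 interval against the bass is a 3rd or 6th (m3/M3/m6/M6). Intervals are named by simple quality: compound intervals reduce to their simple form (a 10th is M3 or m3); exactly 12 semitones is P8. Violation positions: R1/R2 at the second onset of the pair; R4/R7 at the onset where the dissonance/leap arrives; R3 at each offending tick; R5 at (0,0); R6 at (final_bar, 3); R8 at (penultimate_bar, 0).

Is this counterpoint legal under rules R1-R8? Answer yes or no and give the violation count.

bar 0: v0=A3 v1=A4 v2=C5 v3=C5 (m3)
bar 1: v0=B3 v1=D4 v2=F4 v3=F4 (TT)
bar 2: v0=C4 v1=A4 v2=E5 v3=B4 (M7)
bar 3: v0=D4 v1=F4 v2=A4 v3=A4 (P5)
bar 4: v0=E4 v1=B4 v2=G5 v3=E5 (P8)
bar 5: v0=C4 v1=E4 v2=E5 v3=B4 (M7)
bar 6: v0=A3 v1=A4 v2=E4 v3=C5 (m3)
bar 7: v0=B3 v1=G4 v2=B4 v3=B4 (P8)
bar 8: v0=A3 v1=A4 v2=C5 v3=C5 (m3)
  R5 @ bar0.0: opens on m3
  R5 @ bar0.0: opens on m3
  R1 @ bar1.0: C5/C5 P1 -> F4/F4 P1 similar
  R4 @ bar1.0: B3/F4 TT untreated
  R4 @ bar1.0: B3/F4 TT untreated
  R2 @ bar2.0: D4/F4 m3 -> A4/E5 P5 similar
  R3 @ bar2.0: E5 above B4
  R4 @ bar2.0: C4/B4 M7 untreated
  R7 @ bar2.0: F4->E5 leap 11st
  R7 @ bar2.0: F4->B4 leap 6st
  R3 @ bar2.1: E5 above B4
  R3 @ bar2.2: E5 above B4
  R3 @ bar2.3: E5 above B4
  R2 @ bar3.0: E5/B4 P4 -> A4/A4 P1 similar
  R2 @ bar4.0: D4/F4 m3 -> E4/B4 P5 similar
  R2 @ bar4.0: D4/A4 P5 -> E4/E5 P8 similar
  R3 @ bar4.0: G5 above E5
  R7 @ bar4.0: F4->B4 leap 6st
  R7 @ bar4.0: A4->G5 leap 10st
  R3 @ bar4.1: G5 above E5
  R3 @ bar4.2: G5 above E5
  R3 @ bar4.3: G5 above E5
  R2 @ bar5.0: B4/G5 m6 -> E4/E5 P8 similar
  R2 @ bar5.0: B4/E5 P4 -> E4/B4 P5 similar
  R3 @ bar5.0: E5 above B4
  R4 @ bar5.0: C4/B4 M7 untreated
  R3 @ bar5.1: E5 above B4
  R3 @ bar5.2: E5 above B4
  R3 @ bar5.3: E5 above B4
  R2 @ bar6.0: C4/E5 M3 -> A3/E4 P5 similar
  R3 @ bar6.0: A4 above E4
  R3 @ bar6.1: A4 above E4
  R3 @ bar6.2: A4 above E4
  R3 @ bar6.3: A4 above E4
  R2 @ bar7.0: A3/E4 P5 -> B3/B4 P8 similar
  R8 @ bar7.0: penult P8 not 3rd/6th
  R8 @ bar7.0: penult P8 not 3rd/6th
  R1 @ bar8.0: B4/B4 P1 -> C5/C5 P1 similar
  R6 @ bar8.3: closes on m3
  R6 @ bar8.3: closes on m3

No (40 violations)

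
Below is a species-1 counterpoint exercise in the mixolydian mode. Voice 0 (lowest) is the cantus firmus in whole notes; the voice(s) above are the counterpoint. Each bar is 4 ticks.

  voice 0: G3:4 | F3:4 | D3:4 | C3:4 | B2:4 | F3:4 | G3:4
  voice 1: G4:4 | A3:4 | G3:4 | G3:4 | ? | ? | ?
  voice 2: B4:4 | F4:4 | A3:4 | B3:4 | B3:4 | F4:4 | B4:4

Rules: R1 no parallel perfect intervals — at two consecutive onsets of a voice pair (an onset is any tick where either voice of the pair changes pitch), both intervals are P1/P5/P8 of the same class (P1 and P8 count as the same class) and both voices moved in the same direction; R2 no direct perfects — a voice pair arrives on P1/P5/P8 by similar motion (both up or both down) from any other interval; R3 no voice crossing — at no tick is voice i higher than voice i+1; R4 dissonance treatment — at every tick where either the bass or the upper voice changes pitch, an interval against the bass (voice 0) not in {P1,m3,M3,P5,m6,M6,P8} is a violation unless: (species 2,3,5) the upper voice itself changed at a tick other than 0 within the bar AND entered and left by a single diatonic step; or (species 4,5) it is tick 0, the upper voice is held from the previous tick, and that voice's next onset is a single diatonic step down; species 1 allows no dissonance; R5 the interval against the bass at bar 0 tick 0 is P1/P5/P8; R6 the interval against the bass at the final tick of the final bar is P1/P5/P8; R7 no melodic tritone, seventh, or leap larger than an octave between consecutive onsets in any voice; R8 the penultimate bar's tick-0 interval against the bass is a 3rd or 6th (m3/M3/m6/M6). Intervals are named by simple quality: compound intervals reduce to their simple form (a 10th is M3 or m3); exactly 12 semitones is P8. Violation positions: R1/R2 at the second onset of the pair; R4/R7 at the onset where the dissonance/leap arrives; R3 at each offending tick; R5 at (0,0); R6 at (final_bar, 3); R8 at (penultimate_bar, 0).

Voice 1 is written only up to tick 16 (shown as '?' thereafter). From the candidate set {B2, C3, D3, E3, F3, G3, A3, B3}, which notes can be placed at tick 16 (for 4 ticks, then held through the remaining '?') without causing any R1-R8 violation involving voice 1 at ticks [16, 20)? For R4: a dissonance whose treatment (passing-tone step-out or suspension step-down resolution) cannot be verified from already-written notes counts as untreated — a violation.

B2: violates R2
C3: violates R4
D3: legal
E3: violates R4
F3: violates R4
G3: legal
A3: violates R4
B3: legal

{B3, D3, G3}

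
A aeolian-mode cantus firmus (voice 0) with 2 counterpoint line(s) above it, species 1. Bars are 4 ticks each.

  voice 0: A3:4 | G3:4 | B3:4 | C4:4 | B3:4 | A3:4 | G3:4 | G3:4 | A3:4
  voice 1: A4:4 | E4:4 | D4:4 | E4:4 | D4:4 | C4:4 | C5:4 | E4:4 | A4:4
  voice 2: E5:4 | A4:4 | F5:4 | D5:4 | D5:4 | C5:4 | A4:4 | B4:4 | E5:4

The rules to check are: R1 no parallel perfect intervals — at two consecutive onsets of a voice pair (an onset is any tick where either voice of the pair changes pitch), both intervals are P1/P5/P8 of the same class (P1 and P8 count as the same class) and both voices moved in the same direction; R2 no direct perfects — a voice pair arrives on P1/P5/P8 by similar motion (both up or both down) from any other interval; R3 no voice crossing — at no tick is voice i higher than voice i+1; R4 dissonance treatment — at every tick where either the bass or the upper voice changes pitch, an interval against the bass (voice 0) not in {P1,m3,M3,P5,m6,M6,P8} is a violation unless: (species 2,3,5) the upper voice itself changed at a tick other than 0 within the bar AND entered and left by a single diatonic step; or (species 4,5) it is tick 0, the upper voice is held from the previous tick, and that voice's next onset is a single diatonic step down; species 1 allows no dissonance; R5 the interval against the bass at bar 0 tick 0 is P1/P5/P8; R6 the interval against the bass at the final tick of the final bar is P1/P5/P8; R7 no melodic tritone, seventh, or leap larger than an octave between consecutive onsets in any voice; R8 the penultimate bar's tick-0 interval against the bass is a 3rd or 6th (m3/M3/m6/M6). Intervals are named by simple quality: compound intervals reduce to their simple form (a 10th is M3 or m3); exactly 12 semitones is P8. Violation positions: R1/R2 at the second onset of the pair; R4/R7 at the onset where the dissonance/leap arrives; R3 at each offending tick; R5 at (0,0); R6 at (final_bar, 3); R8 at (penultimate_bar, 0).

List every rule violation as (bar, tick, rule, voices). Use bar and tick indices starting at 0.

bar 0: v0=A3 v1=A4 v2=E5 downbeat P5
bar 1: v0=G3 v1=E4 v2=A4 downbeat M2
bar 2: v0=B3 v1=D4 v2=F5 downbeat TT
bar 3: v0=C4 v1=E4 v2=D5 downbeat M2
bar 4: v0=B3 v1=D4 v2=D5 downbeat m3
bar 5: v0=A3 v1=C4 v2=C5 downbeat m3
bar 6: v0=G3 v1=C5 v2=A4 downbeat M2
bar 7: v0=G3 v1=E4 v2=B4 downbeat M3
bar 8: v0=A3 v1=A4 v2=E5 downbeat P5
  -> R4 @ bar 1 tick 0 v(0, 2): G3/A4 M2 untreated
  -> R4 @ bar 2 tick 0 v(0, 2): B3/F5 TT untreated
  -> R4 @ bar 3 tick 0 v(0, 2): C4/D5 M2 untreated
  -> R1 @ bar 5 tick 0 v(1, 2): D4/D5 P8 -> C4/C5 P8 similar
  -> R3 @ bar 6 tick 0 v(1, 2): C5 above A4
  -> R4 @ bar 6 tick 0 v(0, 1): G3/C5 P4 untreated
  -> R4 @ bar 6 tick 0 v(0, 2): G3/A4 M2 untreated
  -> R3 @ bar 6 tick 1 v(1, 2): C5 above A4
  -> R3 @ bar 6 tick 2 v(1, 2): C5 above A4
  -> R3 @ bar 6 tick 3 v(1, 2): C5 above A4
  -> R1 @ bar 8 tick 0 v(1, 2): E4/B4 P5 -> A4/E5 P5 similar
  -> R2 @ bar 8 tick 0 v(0, 1): G3/E4 M6 -> A3/A4 P8 similar
  -> R2 @ bar 8 tick 0 v(0, 2): G3/B4 M3 -> A3/E5 P5 similar

(1, 0, R4, (0, 2))
(2, 0, R4, (0, 2))
(3, 0, R4, (0, 2))
(5, 0, R1, (1, 2))
(6, 0, R3, (1, 2))
(6, 0, R4, (0, 1))
(6, 0, R4, (0, 2))
(6, 1, R3, (1, 2))
(6, 2, R3, (1, 2))
(6, 3, R3, (1, 2))
(8, 0, R1, (1, 2))
(8, 0, R2, (0, 1))
(8, 0, R2, (0, 2))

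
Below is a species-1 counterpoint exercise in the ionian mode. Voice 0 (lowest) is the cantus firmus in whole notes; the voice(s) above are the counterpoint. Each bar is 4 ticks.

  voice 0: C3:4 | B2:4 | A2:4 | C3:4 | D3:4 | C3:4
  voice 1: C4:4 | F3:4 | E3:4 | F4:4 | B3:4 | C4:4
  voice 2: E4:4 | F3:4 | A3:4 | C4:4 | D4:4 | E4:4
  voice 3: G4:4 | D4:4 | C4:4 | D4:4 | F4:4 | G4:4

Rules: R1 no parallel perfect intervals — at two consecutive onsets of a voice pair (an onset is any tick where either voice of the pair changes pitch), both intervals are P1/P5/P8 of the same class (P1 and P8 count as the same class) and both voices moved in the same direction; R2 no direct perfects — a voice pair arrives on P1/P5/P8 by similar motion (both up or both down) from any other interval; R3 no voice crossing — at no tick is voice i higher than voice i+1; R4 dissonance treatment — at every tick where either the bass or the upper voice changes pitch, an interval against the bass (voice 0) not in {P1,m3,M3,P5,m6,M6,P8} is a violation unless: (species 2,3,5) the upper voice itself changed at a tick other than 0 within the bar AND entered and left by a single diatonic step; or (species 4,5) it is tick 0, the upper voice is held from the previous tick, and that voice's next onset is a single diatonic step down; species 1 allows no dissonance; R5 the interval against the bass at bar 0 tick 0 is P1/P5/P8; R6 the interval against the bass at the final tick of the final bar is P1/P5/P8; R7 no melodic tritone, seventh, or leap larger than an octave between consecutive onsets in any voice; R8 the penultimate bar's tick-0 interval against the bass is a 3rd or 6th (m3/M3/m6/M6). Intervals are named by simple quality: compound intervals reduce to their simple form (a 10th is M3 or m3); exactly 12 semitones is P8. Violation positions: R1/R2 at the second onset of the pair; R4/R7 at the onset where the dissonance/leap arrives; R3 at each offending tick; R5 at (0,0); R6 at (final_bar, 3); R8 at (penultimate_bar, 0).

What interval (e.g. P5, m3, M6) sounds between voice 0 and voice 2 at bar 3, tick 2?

voice 0=C3 voice 2=C4 -> P8

P8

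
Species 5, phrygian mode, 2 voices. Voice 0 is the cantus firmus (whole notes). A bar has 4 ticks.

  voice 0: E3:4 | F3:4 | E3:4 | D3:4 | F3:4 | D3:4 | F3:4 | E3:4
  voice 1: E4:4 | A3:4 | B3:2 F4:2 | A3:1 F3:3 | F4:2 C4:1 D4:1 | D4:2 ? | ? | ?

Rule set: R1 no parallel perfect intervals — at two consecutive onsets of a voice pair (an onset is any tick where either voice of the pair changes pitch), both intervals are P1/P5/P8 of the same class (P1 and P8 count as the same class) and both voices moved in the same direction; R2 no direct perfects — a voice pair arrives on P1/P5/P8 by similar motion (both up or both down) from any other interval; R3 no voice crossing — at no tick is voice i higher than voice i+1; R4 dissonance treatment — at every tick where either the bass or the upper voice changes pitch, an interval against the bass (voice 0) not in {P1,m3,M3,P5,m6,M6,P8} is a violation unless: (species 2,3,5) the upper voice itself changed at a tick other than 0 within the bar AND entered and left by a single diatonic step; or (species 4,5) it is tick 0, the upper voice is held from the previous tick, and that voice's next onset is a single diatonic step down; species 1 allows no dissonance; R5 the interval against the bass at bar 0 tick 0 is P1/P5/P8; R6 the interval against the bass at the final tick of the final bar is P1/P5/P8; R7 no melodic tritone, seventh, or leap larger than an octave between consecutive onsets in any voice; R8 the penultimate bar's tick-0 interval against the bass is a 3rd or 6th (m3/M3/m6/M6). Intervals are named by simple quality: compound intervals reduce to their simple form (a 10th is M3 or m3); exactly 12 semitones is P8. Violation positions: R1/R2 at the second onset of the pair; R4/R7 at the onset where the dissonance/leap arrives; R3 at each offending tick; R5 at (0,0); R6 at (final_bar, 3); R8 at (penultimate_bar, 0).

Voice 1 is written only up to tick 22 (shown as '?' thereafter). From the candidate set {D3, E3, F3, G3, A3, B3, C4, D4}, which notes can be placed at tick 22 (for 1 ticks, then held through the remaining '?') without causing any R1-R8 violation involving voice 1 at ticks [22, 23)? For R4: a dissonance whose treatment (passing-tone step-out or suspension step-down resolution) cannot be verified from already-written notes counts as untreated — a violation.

{A3, B3, D3, D4, F3}

D3: legal
E3: violates R4,R7
F3: legal
G3: violates R4
A3: legal
B3: legal
C4: violates R4
D4: legal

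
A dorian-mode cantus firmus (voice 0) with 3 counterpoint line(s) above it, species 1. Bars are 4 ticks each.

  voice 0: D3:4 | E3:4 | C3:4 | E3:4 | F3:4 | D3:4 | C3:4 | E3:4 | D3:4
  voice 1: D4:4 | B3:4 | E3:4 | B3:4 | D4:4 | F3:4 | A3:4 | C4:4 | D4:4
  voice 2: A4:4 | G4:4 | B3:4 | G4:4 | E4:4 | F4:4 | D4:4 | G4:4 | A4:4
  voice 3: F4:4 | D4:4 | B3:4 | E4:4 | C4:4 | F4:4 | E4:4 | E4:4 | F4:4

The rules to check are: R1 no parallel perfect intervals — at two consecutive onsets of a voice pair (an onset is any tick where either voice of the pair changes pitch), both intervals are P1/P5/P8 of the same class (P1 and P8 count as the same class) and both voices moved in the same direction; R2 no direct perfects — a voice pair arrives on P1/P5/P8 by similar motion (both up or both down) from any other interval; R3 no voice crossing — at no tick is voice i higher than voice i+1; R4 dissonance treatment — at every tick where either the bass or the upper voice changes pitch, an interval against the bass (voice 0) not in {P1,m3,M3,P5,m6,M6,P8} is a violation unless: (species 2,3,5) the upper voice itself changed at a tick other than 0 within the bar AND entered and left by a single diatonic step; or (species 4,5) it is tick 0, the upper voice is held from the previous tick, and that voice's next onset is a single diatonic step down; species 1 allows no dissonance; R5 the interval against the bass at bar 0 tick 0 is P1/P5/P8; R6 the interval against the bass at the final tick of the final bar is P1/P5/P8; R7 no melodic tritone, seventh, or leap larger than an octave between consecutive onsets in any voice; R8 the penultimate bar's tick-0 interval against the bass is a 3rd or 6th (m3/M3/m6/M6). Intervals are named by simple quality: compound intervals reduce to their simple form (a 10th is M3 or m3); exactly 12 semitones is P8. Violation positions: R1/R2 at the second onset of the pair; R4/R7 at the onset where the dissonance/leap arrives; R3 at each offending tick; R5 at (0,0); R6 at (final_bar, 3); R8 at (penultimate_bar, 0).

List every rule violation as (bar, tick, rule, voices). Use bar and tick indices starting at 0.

(0, 0, R3, (2, 3))
(0, 0, R5, (0, 3))
(0, 1, R3, (2, 3))
(0, 2, R3, (2, 3))
(0, 3, R3, (2, 3))
(1, 0, R3, (2, 3))
(1, 0, R4, (0, 3))
(1, 1, R3, (2, 3))
(1, 2, R3, (2, 3))
(1, 3, R3, (2, 3))
(2, 0, R2, (1, 2))
(2, 0, R2, (1, 3))
(2, 0, R2, (2, 3))
(2, 0, R4, (0, 2))
(2, 0, R4, (0, 3))
(3, 0, R2, (0, 1))
(3, 0, R2, (0, 3))
(3, 0, R3, (2, 3))
(3, 1, R3, (2, 3))
(3, 2, R3, (2, 3))
(3, 3, R3, (2, 3))
(4, 0, R3, (2, 3))
(4, 0, R4, (0, 2))
(4, 1, R3, (2, 3))
(4, 2, R3, (2, 3))
(4, 3, R3, (2, 3))
(5, 0, R2, (2, 3))
(6, 0, R4, (0, 2))
(7, 0, R2, (1, 2))
(7, 0, R3, (2, 3))
(7, 0, R8, (0, 3))
(7, 1, R3, (2, 3))
(7, 2, R3, (2, 3))
(7, 3, R3, (2, 3))
(8, 0, R1, (1, 2))
(8, 0, R3, (2, 3))
(8, 1, R3, (2, 3))
(8, 2, R3, (2, 3))
(8, 3, R3, (2, 3))
(8, 3, R6, (0, 3))

bar 0: v0=D3 v1=D4 v2=A4 v3=F4 downbeat m3
bar 1: v0=E3 v1=B3 v2=G4 v3=D4 downbeat m7
bar 2: v0=C3 v1=E3 v2=B3 v3=B3 downbeat M7
bar 3: v0=E3 v1=B3 v2=G4 v3=E4 downbeat P8
bar 4: v0=F3 v1=D4 v2=E4 v3=C4 downbeat P5
bar 5: v0=D3 v1=F3 v2=F4 v3=F4 downbeat m3
bar 6: v0=C3 v1=A3 v2=D4 v3=E4 downbeat M3
bar 7: v0=E3 v1=C4 v2=G4 v3=E4 downbeat P8
bar 8: v0=D3 v1=D4 v2=A4 v3=F4 downbeat m3
  -> R3 @ bar 0 tick 0 v(2, 3): A4 above F4
  -> R5 @ bar 0 tick 0 v(0, 3): opens on m3
  -> R3 @ bar 0 tick 1 v(2, 3): A4 above F4
  -> R3 @ bar 0 tick 2 v(2, 3): A4 above F4
  -> R3 @ bar 0 tick 3 v(2, 3): A4 above F4
  -> R3 @ bar 1 tick 0 v(2, 3): G4 above D4
  -> R4 @ bar 1 tick 0 v(0, 3): E3/D4 m7 untreated
  -> R3 @ bar 1 tick 1 v(2, 3): G4 above D4
  -> R3 @ bar 1 tick 2 v(2, 3): G4 above D4
  -> R3 @ bar 1 tick 3 v(2, 3): G4 above D4
  -> R2 @ bar 2 tick 0 v(1, 2): B3/G4 m6 -> E3/B3 P5 similar
  -> R2 @ bar 2 tick 0 v(1, 3): B3/D4 m3 -> E3/B3 P5 similar
  -> R2 @ bar 2 tick 0 v(2, 3): G4/D4 P4 -> B3/B3 P1 similar
  -> R4 @ bar 2 tick 0 v(0, 2): C3/B3 M7 untreated
  -> R4 @ bar 2 tick 0 v(0, 3): C3/B3 M7 untreated
  -> R2 @ bar 3 tick 0 v(0, 1): C3/E3 M3 -> E3/B3 P5 similar
  -> R2 @ bar 3 tick 0 v(0, 3): C3/B3 M7 -> E3/E4 P8 similar
  -> R3 @ bar 3 tick 0 v(2, 3): G4 above E4
  -> R3 @ bar 3 tick 1 v(2, 3): G4 above E4
  -> R3 @ bar 3 tick 2 v(2, 3): G4 above E4
  -> R3 @ bar 3 tick 3 v(2, 3): G4 above E4
  -> R3 @ bar 4 tick 0 v(2, 3): E4 above C4
  -> R4 @ bar 4 tick 0 v(0, 2): F3/E4 M7 untreated
  -> R3 @ bar 4 tick 1 v(2, 3): E4 above C4
  -> R3 @ bar 4 tick 2 v(2, 3): E4 above C4
  -> R3 @ bar 4 tick 3 v(2, 3): E4 above C4
  -> R2 @ bar 5 tick 0 v(2, 3): E4/C4 M3 -> F4/F4 P1 similar
  -> R4 @ bar 6 tick 0 v(0, 2): C3/D4 M2 untreated
  -> R2 @ bar 7 tick 0 v(1, 2): A3/D4 P4 -> C4/G4 P5 similar
  -> R3 @ bar 7 tick 0 v(2, 3): G4 above E4
  -> R8 @ bar 7 tick 0 v(0, 3): penult P8 not 3rd/6th
  -> R3 @ bar 7 tick 1 v(2, 3): G4 above E4
  -> R3 @ bar 7 tick 2 v(2, 3): G4 above E4
  -> R3 @ bar 7 tick 3 v(2, 3): G4 above E4
  -> R1 @ bar 8 tick 0 v(1, 2): C4/G4 P5 -> D4/A4 P5 similar
  -> R3 @ bar 8 tick 0 v(2, 3): A4 above F4
  -> R3 @ bar 8 tick 1 v(2, 3): A4 above F4
  -> R3 @ bar 8 tick 2 v(2, 3): A4 above F4
  -> R3 @ bar 8 tick 3 v(2, 3): A4 above F4
  -> R6 @ bar 8 tick 3 v(0, 3): closes on m3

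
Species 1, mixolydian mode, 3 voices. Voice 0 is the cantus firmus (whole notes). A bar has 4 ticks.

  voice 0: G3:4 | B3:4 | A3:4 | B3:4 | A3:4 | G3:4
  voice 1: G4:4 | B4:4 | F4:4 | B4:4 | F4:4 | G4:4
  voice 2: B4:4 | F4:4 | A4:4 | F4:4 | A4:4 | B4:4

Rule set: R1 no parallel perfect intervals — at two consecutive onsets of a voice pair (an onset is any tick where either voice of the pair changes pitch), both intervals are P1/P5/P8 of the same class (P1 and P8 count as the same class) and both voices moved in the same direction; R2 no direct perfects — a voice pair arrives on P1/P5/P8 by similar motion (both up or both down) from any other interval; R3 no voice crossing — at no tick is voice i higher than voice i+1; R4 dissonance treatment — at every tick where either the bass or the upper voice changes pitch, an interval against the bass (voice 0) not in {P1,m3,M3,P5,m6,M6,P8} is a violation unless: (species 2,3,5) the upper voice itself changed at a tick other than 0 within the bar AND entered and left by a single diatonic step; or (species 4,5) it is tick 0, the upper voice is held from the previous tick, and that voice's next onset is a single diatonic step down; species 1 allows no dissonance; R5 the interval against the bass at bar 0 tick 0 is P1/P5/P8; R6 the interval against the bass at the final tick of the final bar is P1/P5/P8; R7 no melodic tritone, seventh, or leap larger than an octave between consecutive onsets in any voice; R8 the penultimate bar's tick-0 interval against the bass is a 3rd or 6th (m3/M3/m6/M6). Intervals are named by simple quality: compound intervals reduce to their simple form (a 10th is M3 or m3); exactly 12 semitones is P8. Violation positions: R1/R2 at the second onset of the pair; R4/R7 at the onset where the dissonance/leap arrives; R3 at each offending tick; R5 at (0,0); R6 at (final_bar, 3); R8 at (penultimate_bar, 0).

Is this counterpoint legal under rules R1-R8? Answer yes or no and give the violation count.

bar 0: v0=G3 v1=G4 v2=B4 (M3)
bar 1: v0=B3 v1=B4 v2=F4 (TT)
bar 2: v0=A3 v1=F4 v2=A4 (P8)
bar 3: v0=B3 v1=B4 v2=F4 (TT)
bar 4: v0=A3 v1=F4 v2=A4 (P8)
bar 5: v0=G3 v1=G4 v2=B4 (M3)
  R5 @ bar0.0: opens on M3
  R1 @ bar1.0: G3/G4 P8 -> B3/B4 P8 similar
  R3 @ bar1.0: B4 above F4
  R4 @ bar1.0: B3/F4 TT untreated
  R7 @ bar1.0: B4->F4 leap 6st
  R3 @ bar1.1: B4 above F4
  R3 @ bar1.2: B4 above F4
  R3 @ bar1.3: B4 above F4
  R7 @ bar2.0: B4->F4 leap 6st
  R2 @ bar3.0: A3/F4 m6 -> B3/B4 P8 similar
  R3 @ bar3.0: B4 above F4
  R4 @ bar3.0: B3/F4 TT untreated
  R7 @ bar3.0: F4->B4 leap 6st
  R3 @ bar3.1: B4 above F4
  R3 @ bar3.2: B4 above F4
  R3 @ bar3.3: B4 above F4
  R7 @ bar4.0: B4->F4 leap 6st
  R8 @ bar4.0: penult P8 not 3rd/6th
  R6 @ bar5.3: closes on M3

No (19 violations)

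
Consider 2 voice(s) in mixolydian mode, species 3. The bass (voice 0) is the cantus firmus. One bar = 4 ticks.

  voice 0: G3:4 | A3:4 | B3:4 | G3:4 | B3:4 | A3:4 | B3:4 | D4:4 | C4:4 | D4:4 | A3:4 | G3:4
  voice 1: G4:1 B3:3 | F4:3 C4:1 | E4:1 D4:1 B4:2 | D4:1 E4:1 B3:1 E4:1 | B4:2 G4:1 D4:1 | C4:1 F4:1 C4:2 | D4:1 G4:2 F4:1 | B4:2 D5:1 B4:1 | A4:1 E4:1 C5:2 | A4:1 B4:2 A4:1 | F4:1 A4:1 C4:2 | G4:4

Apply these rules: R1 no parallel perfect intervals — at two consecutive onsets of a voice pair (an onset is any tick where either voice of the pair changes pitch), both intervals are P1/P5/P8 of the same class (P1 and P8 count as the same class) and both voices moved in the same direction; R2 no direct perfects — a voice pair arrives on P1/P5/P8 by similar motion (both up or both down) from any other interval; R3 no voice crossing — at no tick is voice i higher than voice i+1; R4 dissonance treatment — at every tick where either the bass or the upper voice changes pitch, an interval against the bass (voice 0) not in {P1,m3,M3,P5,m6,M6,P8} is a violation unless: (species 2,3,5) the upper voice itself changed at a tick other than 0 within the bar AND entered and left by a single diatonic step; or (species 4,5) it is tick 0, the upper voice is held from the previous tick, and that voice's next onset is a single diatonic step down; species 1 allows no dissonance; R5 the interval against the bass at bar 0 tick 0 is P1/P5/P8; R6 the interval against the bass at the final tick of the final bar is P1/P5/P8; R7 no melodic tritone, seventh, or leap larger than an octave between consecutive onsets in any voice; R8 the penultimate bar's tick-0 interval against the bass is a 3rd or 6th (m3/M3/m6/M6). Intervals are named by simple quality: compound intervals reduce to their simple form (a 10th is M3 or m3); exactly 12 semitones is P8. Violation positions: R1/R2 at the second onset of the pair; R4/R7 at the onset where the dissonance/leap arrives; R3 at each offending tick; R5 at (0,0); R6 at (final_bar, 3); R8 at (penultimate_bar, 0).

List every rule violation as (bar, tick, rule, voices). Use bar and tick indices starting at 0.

(1, 0, R7, (1,))
(2, 0, R4, (0, 1))
(3, 0, R2, (0, 1))
(4, 0, R2, (0, 1))
(6, 3, R4, (0, 1))
(7, 0, R7, (1,))

bar 0: v0=G3 v1=G4 downbeat P8
bar 1: v0=A3 v1=F4 downbeat m6
bar 2: v0=B3 v1=E4 downbeat P4
bar 3: v0=G3 v1=D4 downbeat P5
bar 4: v0=B3 v1=B4 downbeat P8
bar 5: v0=A3 v1=C4 downbeat m3
bar 6: v0=B3 v1=D4 downbeat m3
bar 7: v0=D4 v1=B4 downbeat M6
bar 8: v0=C4 v1=A4 downbeat M6
bar 9: v0=D4 v1=A4 downbeat P5
bar 10: v0=A3 v1=F4 downbeat m6
bar 11: v0=G3 v1=G4 downbeat P8
  -> R7 @ bar 1 tick 0 v(1,): B3->F4 leap 6st
  -> R4 @ bar 2 tick 0 v(0, 1): B3/E4 P4 untreated
  -> R2 @ bar 3 tick 0 v(0, 1): B3/B4 P8 -> G3/D4 P5 similar
  -> R2 @ bar 4 tick 0 v(0, 1): G3/E4 M6 -> B3/B4 P8 similar
  -> R4 @ bar 6 tick 3 v(0, 1): B3/F4 TT untreated
  -> R7 @ bar 7 tick 0 v(1,): F4->B4 leap 6st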